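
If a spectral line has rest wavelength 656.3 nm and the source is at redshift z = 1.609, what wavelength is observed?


lam_obs = lam_emit * (1 + z) = 656.3 * (1 + 1.609) = 1712.2867

1712.2867 nm


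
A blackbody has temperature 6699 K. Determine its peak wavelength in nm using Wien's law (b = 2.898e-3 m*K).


lam_max = b / T = 2.898e-3 / 6699 = 4.326e-07 m = 432.6019 nm

432.6019 nm


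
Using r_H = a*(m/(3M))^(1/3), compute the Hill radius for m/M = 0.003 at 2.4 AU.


r_H = a * (m/3M)^(1/3) = 2.4 * (0.003/3)^(1/3) = 0.24

0.24 AU


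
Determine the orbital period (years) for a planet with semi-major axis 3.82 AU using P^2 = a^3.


P = a^(3/2) = 3.82^1.5 = 7.4661

7.4661 years


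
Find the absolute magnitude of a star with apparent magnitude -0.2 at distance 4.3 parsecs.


M = m - 5*log10(d) + 5 = -0.2 - 5*log10(4.3) + 5 = 1.6327

1.6327


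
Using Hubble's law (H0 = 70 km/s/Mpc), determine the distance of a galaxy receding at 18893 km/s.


d = v / H0 = 18893 / 70 = 269.9

269.9 Mpc


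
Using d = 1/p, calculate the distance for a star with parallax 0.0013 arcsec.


d = 1/p = 1/0.0013 = 769.2308

769.2308 pc


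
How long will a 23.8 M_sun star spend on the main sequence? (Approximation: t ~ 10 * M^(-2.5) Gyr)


t = 10 * M^(-2.5) = 10 * 23.8^(-2.5) = 0.0036

0.0036 Gyr


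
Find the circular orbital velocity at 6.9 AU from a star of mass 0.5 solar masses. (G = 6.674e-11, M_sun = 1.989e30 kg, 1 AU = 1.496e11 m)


v = sqrt(GM/r) = sqrt(6.674e-11 * 9.945e+29 / 1.032e+12) = 8018.7219

8018.7219 m/s


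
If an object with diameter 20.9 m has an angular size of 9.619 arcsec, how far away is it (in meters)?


D = size / theta_rad, theta_rad = 9.619 * pi/(180*3600) = 4.663e-05, D = 448168.6714

448168.6714 m


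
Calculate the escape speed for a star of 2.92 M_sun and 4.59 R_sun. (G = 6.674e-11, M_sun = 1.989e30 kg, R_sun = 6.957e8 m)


M = 2.92 * 1.989e30 kg = 5.80788e+30 kg; R = 4.59 * 6.957e8 m = 3.193263e+09 m. v_esc = sqrt(2GM/R) = sqrt(2 * 6.674e-11 * 5.80788e+30 / 3.193263e+09) = 492719.2974

492719.2974 m/s


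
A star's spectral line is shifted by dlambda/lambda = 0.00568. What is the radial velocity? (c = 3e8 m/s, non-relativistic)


v = (dlambda/lambda) * c = 0.00568 * 3e8 = 1.704e+06

1.704e+06 m/s


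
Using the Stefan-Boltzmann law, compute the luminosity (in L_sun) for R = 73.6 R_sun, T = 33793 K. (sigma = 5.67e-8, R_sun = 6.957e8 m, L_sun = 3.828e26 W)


R = 73.6 * 6.957e8 m = 5.120352e+10 m. L = 4*pi*R^2*sigma*T^4 = 4*pi*(5.120352e+10)^2 * 5.67e-8 * 33793^4 = 2.436124904e+33 W. L/L_sun = 2.436124904e+33 / 3.828e26 = 6.364e+06

6.364e+06 L_sun


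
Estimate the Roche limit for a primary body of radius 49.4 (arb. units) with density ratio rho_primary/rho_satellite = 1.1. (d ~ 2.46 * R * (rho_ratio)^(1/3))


d_Roche = 2.46 * 49.4 * 1.1^(1/3) = 125.4468

125.4468


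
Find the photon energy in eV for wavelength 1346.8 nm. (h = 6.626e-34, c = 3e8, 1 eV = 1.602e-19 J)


E = hc/lambda = 6.626e-34 * 3e8 / 1.347e-06 = 1.476e-19 J = 0.9213 eV

0.9213 eV


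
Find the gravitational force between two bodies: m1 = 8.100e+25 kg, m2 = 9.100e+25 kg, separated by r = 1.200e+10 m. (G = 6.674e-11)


F = G*m1*m2/r^2 = 6.674e-11 * 8.100e+25 * 9.100e+25 / (1.200e+10)^2 = 6.674e-11 * 7.371e+51 / 1.440e+20 = 3.416e+21

3.416e+21 N


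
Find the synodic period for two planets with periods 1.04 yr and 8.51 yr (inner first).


1/P_syn = |1/P1 - 1/P2| = |1/1.04 - 1/8.51| => P_syn = 1.1848

1.1848 years


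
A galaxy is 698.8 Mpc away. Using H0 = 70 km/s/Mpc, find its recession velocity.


v = H0 * d = 70 * 698.8 = 48916.0

48916.0 km/s


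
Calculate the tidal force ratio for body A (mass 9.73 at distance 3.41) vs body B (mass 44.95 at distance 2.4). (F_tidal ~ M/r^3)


Ratio = (M1/r1^3) / (M2/r2^3) = (9.73/3.41^3) / (44.95/2.4^3) = 0.0755

0.0755


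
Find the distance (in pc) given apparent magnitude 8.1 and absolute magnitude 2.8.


d = 10^((m - M + 5)/5) = 10^((8.1 - 2.8 + 5)/5) = 114.8154

114.8154 pc


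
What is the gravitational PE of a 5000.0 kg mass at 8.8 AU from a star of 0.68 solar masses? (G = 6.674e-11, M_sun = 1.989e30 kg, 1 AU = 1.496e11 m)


M = 0.68 * 1.989e30 kg = 1.35252e+30 kg; r = 8.8 AU * 1.496e11 m/AU = 1.31648e+12 m. U = -GM*m/r = -(6.674e-11 * 1.35252e+30 * 5000.0) / 1.31648e+12 = -3.428e+11

-3.428e+11 J


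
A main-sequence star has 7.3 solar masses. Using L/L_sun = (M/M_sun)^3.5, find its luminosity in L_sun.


L/L_sun = (M/M_sun)^3.5 = 7.3^3.5 = 1051.0661

1051.0661 L_sun


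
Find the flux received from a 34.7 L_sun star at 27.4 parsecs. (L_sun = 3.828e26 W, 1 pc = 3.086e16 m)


F = L / (4*pi*d^2) = 1.328e+28 / (4*pi*(8.456e+17)^2) = 1.478e-09

1.478e-09 W/m^2


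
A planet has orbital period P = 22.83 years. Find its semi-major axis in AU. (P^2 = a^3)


a = P^(2/3) = 22.83^(2/3) = 8.0477

8.0477 AU


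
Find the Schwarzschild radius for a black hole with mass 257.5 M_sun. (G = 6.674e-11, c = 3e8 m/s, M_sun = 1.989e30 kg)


M = 257.5 * 1.989e30 kg = 5.121675e+32 kg. rs = 2GM/c^2 = 2 * 6.674e-11 * 5.121675e+32 / (3e8)^2 = 759601.31

759601.31 m


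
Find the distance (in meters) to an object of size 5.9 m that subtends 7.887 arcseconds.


D = size / theta_rad, theta_rad = 7.887 * pi/(180*3600) = 3.824e-05, D = 154299.779

154299.779 m


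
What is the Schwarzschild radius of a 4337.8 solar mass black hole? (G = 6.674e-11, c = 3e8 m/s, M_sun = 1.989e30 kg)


M = 4337.8 * 1.989e30 kg = 8.6278842e+33 kg. rs = 2GM/c^2 = 2 * 6.674e-11 * 8.6278842e+33 / (3e8)^2 = 1.280e+07

1.280e+07 m


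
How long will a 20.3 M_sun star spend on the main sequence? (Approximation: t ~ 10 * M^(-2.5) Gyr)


t = 10 * M^(-2.5) = 10 * 20.3^(-2.5) = 0.0054

0.0054 Gyr


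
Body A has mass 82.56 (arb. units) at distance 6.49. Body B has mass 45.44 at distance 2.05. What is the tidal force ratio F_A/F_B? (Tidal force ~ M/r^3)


Ratio = (M1/r1^3) / (M2/r2^3) = (82.56/6.49^3) / (45.44/2.05^3) = 0.0573

0.0573


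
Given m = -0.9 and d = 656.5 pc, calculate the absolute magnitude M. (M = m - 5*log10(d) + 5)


M = m - 5*log10(d) + 5 = -0.9 - 5*log10(656.5) + 5 = -9.9862

-9.9862


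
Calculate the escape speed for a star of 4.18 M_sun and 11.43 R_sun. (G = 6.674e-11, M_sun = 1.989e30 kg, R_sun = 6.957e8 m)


M = 4.18 * 1.989e30 kg = 8.31402e+30 kg; R = 11.43 * 6.957e8 m = 7.951851e+09 m. v_esc = sqrt(2GM/R) = sqrt(2 * 6.674e-11 * 8.31402e+30 / 7.951851e+09) = 373576.4704

373576.4704 m/s


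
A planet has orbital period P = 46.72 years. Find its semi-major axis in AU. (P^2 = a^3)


a = P^(2/3) = 46.72^(2/3) = 12.9718

12.9718 AU


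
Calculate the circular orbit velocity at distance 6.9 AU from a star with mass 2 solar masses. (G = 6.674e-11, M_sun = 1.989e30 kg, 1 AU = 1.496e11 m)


v = sqrt(GM/r) = sqrt(6.674e-11 * 3.978e+30 / 1.032e+12) = 16037.4438

16037.4438 m/s


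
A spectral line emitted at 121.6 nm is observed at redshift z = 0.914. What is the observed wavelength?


lam_obs = lam_emit * (1 + z) = 121.6 * (1 + 0.914) = 232.7424

232.7424 nm


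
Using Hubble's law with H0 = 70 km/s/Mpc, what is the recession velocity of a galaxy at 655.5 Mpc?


v = H0 * d = 70 * 655.5 = 45885.0

45885.0 km/s


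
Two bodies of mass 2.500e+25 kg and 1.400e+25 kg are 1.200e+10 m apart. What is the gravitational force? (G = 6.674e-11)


F = G*m1*m2/r^2 = 6.674e-11 * 2.500e+25 * 1.400e+25 / (1.200e+10)^2 = 6.674e-11 * 3.500e+50 / 1.440e+20 = 1.622e+20

1.622e+20 N


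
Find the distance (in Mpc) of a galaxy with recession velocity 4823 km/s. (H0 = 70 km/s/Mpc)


d = v / H0 = 4823 / 70 = 68.9

68.9 Mpc


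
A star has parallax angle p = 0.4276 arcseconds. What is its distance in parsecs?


d = 1/p = 1/0.4276 = 2.3386

2.3386 pc


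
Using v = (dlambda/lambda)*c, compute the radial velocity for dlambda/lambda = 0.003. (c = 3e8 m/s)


v = (dlambda/lambda) * c = 0.003 * 3e8 = 900000.0

900000.0 m/s


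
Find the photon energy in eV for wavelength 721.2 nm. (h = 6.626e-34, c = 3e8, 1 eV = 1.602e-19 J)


E = hc/lambda = 6.626e-34 * 3e8 / 7.212e-07 = 2.756e-19 J = 1.7205 eV

1.7205 eV


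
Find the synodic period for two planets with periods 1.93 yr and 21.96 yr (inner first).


1/P_syn = |1/P1 - 1/P2| = |1/1.93 - 1/21.96| => P_syn = 2.116

2.116 years


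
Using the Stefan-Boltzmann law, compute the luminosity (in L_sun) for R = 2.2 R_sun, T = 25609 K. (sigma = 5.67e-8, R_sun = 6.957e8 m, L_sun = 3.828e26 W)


R = 2.2 * 6.957e8 m = 1.53054e+09 m. L = 4*pi*R^2*sigma*T^4 = 4*pi*(1.53054e+09)^2 * 5.67e-8 * 25609^4 = 7.178815169e+29 W. L/L_sun = 7.178815169e+29 / 3.828e26 = 1875.3436

1875.3436 L_sun


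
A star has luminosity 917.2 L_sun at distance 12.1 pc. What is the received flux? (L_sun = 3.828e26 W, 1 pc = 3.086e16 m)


F = L / (4*pi*d^2) = 3.511e+29 / (4*pi*(3.734e+17)^2) = 2.004e-07

2.004e-07 W/m^2


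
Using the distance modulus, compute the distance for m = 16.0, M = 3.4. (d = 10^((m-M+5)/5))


d = 10^((m - M + 5)/5) = 10^((16.0 - 3.4 + 5)/5) = 3311.3112

3311.3112 pc


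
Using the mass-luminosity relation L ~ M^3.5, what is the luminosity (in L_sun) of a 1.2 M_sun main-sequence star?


L/L_sun = (M/M_sun)^3.5 = 1.2^3.5 = 1.8929

1.8929 L_sun


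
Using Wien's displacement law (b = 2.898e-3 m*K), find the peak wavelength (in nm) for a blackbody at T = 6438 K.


lam_max = b / T = 2.898e-3 / 6438 = 4.501e-07 m = 450.1398 nm

450.1398 nm


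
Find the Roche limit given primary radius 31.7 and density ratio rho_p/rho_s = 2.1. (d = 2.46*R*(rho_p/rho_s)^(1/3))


d_Roche = 2.46 * 31.7 * 2.1^(1/3) = 99.8621

99.8621


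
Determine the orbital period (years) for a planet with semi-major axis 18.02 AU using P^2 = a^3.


P = a^(3/2) = 18.02^1.5 = 76.4948

76.4948 years


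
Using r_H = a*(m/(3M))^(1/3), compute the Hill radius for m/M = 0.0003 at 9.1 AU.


r_H = a * (m/3M)^(1/3) = 9.1 * (0.0003/3)^(1/3) = 0.4224

0.4224 AU


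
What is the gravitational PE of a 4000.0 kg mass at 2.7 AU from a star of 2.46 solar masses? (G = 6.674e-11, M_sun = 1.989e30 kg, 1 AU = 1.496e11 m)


M = 2.46 * 1.989e30 kg = 4.89294e+30 kg; r = 2.7 AU * 1.496e11 m/AU = 4.0392e+11 m. U = -GM*m/r = -(6.674e-11 * 4.89294e+30 * 4000.0) / 4.0392e+11 = -3.234e+12

-3.234e+12 J


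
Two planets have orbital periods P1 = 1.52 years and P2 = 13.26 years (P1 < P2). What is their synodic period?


1/P_syn = |1/P1 - 1/P2| = |1/1.52 - 1/13.26| => P_syn = 1.7168

1.7168 years


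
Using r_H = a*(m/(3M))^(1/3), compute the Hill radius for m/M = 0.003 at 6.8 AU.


r_H = a * (m/3M)^(1/3) = 6.8 * (0.003/3)^(1/3) = 0.68

0.68 AU


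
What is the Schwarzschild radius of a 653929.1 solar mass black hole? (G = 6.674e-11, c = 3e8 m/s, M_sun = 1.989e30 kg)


M = 653929.1 * 1.989e30 kg = 1.30066498e+36 kg. rs = 2GM/c^2 = 2 * 6.674e-11 * 1.30066498e+36 / (3e8)^2 = 1.929e+09

1.929e+09 m


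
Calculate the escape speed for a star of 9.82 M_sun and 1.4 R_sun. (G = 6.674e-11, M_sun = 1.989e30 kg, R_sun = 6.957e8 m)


M = 9.82 * 1.989e30 kg = 1.953198e+31 kg; R = 1.4 * 6.957e8 m = 9.7398e+08 m. v_esc = sqrt(2GM/R) = sqrt(2 * 6.674e-11 * 1.953198e+31 / 9.7398e+08) = 1.636e+06

1.636e+06 m/s


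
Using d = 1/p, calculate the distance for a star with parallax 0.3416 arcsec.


d = 1/p = 1/0.3416 = 2.9274

2.9274 pc


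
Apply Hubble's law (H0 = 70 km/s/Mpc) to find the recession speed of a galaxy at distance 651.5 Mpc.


v = H0 * d = 70 * 651.5 = 45605.0

45605.0 km/s


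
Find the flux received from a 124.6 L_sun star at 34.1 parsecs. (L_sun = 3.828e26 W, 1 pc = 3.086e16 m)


F = L / (4*pi*d^2) = 4.770e+28 / (4*pi*(1.052e+18)^2) = 3.428e-09

3.428e-09 W/m^2


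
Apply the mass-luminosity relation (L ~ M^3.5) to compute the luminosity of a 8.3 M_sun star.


L/L_sun = (M/M_sun)^3.5 = 8.3^3.5 = 1647.3024

1647.3024 L_sun


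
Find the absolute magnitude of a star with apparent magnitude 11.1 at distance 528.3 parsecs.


M = m - 5*log10(d) + 5 = 11.1 - 5*log10(528.3) + 5 = 2.4856

2.4856


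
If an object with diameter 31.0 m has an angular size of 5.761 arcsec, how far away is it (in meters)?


D = size / theta_rad, theta_rad = 5.761 * pi/(180*3600) = 2.793e-05, D = 1.110e+06

1.110e+06 m


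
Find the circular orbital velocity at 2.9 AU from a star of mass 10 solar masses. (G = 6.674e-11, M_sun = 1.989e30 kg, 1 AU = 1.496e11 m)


v = sqrt(GM/r) = sqrt(6.674e-11 * 1.989e+31 / 4.338e+11) = 55315.3541

55315.3541 m/s


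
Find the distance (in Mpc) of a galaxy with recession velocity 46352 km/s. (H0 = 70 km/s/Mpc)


d = v / H0 = 46352 / 70 = 662.1714

662.1714 Mpc


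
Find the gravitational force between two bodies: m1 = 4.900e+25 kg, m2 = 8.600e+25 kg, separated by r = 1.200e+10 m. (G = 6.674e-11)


F = G*m1*m2/r^2 = 6.674e-11 * 4.900e+25 * 8.600e+25 / (1.200e+10)^2 = 6.674e-11 * 4.214e+51 / 1.440e+20 = 1.953e+21

1.953e+21 N


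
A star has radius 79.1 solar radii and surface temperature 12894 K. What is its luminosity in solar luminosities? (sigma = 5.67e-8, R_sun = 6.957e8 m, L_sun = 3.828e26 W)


R = 79.1 * 6.957e8 m = 5.502987e+10 m. L = 4*pi*R^2*sigma*T^4 = 4*pi*(5.502987e+10)^2 * 5.67e-8 * 12894^4 = 5.964040173e+31 W. L/L_sun = 5.964040173e+31 / 3.828e26 = 155800.4225

155800.4225 L_sun


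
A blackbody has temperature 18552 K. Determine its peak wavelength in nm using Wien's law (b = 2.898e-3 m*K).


lam_max = b / T = 2.898e-3 / 18552 = 1.562e-07 m = 156.2096 nm

156.2096 nm


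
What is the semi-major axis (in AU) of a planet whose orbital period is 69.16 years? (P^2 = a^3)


a = P^(2/3) = 69.16^(2/3) = 16.8488

16.8488 AU


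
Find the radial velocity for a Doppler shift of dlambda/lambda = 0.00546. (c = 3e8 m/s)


v = (dlambda/lambda) * c = 0.00546 * 3e8 = 1.638e+06

1.638e+06 m/s


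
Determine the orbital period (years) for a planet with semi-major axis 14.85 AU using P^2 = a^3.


P = a^(3/2) = 14.85^1.5 = 57.2255

57.2255 years


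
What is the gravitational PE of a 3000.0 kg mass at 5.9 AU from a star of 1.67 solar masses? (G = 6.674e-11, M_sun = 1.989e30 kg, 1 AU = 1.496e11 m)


M = 1.67 * 1.989e30 kg = 3.32163e+30 kg; r = 5.9 AU * 1.496e11 m/AU = 8.8264e+11 m. U = -GM*m/r = -(6.674e-11 * 3.32163e+30 * 3000.0) / 8.8264e+11 = -7.535e+11

-7.535e+11 J


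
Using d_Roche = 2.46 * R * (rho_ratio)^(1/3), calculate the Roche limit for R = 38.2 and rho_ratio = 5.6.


d_Roche = 2.46 * 38.2 * 5.6^(1/3) = 166.8762

166.8762


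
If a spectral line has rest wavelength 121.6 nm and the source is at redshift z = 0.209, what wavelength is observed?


lam_obs = lam_emit * (1 + z) = 121.6 * (1 + 0.209) = 147.0144

147.0144 nm


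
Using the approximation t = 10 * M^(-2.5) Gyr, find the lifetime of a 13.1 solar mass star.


t = 10 * M^(-2.5) = 10 * 13.1^(-2.5) = 0.0161

0.0161 Gyr


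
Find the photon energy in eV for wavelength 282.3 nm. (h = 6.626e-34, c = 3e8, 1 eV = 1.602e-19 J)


E = hc/lambda = 6.626e-34 * 3e8 / 2.823e-07 = 7.041e-19 J = 4.3954 eV

4.3954 eV


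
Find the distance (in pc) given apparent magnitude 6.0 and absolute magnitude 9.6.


d = 10^((m - M + 5)/5) = 10^((6.0 - 9.6 + 5)/5) = 1.9055

1.9055 pc


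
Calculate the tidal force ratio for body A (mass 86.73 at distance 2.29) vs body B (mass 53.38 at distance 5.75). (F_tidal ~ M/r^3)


Ratio = (M1/r1^3) / (M2/r2^3) = (86.73/2.29^3) / (53.38/5.75^3) = 25.721

25.721


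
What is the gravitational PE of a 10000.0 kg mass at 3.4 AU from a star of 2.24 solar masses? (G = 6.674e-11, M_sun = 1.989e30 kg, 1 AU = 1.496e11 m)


M = 2.24 * 1.989e30 kg = 4.45536e+30 kg; r = 3.4 AU * 1.496e11 m/AU = 5.0864e+11 m. U = -GM*m/r = -(6.674e-11 * 4.45536e+30 * 10000.0) / 5.0864e+11 = -5.846e+12

-5.846e+12 J


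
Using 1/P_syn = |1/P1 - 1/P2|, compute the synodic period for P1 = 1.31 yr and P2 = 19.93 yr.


1/P_syn = |1/P1 - 1/P2| = |1/1.31 - 1/19.93| => P_syn = 1.4022

1.4022 years


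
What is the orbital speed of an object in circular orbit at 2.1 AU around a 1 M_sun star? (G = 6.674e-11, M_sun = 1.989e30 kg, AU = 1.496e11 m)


v = sqrt(GM/r) = sqrt(6.674e-11 * 1.989e+30 / 3.142e+11) = 20555.8315

20555.8315 m/s


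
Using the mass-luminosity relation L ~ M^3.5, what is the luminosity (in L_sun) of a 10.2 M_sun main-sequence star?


L/L_sun = (M/M_sun)^3.5 = 10.2^3.5 = 3389.2266

3389.2266 L_sun


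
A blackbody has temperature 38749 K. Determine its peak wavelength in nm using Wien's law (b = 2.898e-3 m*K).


lam_max = b / T = 2.898e-3 / 38749 = 7.479e-08 m = 74.789 nm

74.789 nm


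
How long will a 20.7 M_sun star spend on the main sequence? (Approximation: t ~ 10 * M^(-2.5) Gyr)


t = 10 * M^(-2.5) = 10 * 20.7^(-2.5) = 0.0051

0.0051 Gyr


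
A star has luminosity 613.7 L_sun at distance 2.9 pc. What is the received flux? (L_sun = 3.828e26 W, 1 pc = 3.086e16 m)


F = L / (4*pi*d^2) = 2.349e+29 / (4*pi*(8.949e+16)^2) = 2.334e-06

2.334e-06 W/m^2


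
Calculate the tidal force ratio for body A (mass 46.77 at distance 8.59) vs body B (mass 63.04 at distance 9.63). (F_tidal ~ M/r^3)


Ratio = (M1/r1^3) / (M2/r2^3) = (46.77/8.59^3) / (63.04/9.63^3) = 1.0453

1.0453


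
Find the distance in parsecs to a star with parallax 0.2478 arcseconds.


d = 1/p = 1/0.2478 = 4.0355

4.0355 pc


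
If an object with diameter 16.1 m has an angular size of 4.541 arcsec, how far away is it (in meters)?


D = size / theta_rad, theta_rad = 4.541 * pi/(180*3600) = 2.202e-05, D = 731306.6242

731306.6242 m


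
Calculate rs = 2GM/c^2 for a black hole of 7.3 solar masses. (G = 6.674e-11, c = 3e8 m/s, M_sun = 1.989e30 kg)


M = 7.3 * 1.989e30 kg = 1.45197e+31 kg. rs = 2GM/c^2 = 2 * 6.674e-11 * 1.45197e+31 / (3e8)^2 = 21534.3284

21534.3284 m


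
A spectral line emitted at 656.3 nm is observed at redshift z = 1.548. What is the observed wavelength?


lam_obs = lam_emit * (1 + z) = 656.3 * (1 + 1.548) = 1672.2524

1672.2524 nm


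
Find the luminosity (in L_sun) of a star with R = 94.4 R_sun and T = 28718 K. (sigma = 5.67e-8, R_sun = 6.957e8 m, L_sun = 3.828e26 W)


R = 94.4 * 6.957e8 m = 6.567408e+10 m. L = 4*pi*R^2*sigma*T^4 = 4*pi*(6.567408e+10)^2 * 5.67e-8 * 28718^4 = 2.090247357e+33 W. L/L_sun = 2.090247357e+33 / 3.828e26 = 5.460e+06

5.460e+06 L_sun


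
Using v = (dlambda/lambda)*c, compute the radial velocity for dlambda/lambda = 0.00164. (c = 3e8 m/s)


v = (dlambda/lambda) * c = 0.00164 * 3e8 = 492000.0

492000.0 m/s


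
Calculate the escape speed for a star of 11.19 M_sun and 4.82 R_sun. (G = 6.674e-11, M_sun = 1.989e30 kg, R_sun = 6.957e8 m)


M = 11.19 * 1.989e30 kg = 2.225691e+31 kg; R = 4.82 * 6.957e8 m = 3.353274e+09 m. v_esc = sqrt(2GM/R) = sqrt(2 * 6.674e-11 * 2.225691e+31 / 3.353274e+09) = 941252.2189

941252.2189 m/s


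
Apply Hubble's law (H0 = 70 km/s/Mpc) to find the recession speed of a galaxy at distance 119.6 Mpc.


v = H0 * d = 70 * 119.6 = 8372.0

8372.0 km/s


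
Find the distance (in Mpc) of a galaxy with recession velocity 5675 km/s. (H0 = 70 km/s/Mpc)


d = v / H0 = 5675 / 70 = 81.0714

81.0714 Mpc


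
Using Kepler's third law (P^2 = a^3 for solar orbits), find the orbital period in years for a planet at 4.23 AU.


P = a^(3/2) = 4.23^1.5 = 8.6998

8.6998 years


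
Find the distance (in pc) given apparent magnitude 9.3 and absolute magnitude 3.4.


d = 10^((m - M + 5)/5) = 10^((9.3 - 3.4 + 5)/5) = 151.3561

151.3561 pc


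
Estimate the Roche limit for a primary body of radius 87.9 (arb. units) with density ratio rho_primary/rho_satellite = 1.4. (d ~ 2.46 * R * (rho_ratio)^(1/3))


d_Roche = 2.46 * 87.9 * 1.4^(1/3) = 241.8986

241.8986


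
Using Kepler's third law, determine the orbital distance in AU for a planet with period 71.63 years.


a = P^(2/3) = 71.63^(2/3) = 17.2477

17.2477 AU


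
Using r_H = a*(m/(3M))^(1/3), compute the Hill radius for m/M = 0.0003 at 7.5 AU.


r_H = a * (m/3M)^(1/3) = 7.5 * (0.0003/3)^(1/3) = 0.3481

0.3481 AU


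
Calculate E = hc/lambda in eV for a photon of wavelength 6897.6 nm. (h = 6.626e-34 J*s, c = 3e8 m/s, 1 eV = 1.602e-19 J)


E = hc/lambda = 6.626e-34 * 3e8 / 6.898e-06 = 2.882e-20 J = 0.1799 eV

0.1799 eV


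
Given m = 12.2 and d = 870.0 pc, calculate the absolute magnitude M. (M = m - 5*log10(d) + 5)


M = m - 5*log10(d) + 5 = 12.2 - 5*log10(870.0) + 5 = 2.5024

2.5024


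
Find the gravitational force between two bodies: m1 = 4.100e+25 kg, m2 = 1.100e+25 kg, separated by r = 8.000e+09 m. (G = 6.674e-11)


F = G*m1*m2/r^2 = 6.674e-11 * 4.100e+25 * 1.100e+25 / (8.000e+09)^2 = 6.674e-11 * 4.510e+50 / 6.400e+19 = 4.703e+20

4.703e+20 N


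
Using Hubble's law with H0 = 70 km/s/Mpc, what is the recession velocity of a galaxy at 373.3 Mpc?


v = H0 * d = 70 * 373.3 = 26131.0

26131.0 km/s


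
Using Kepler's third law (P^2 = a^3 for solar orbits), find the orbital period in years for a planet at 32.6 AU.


P = a^(3/2) = 32.6^1.5 = 186.1343

186.1343 years


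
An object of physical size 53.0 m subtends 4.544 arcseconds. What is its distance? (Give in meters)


D = size / theta_rad, theta_rad = 4.544 * pi/(180*3600) = 2.203e-05, D = 2.406e+06

2.406e+06 m


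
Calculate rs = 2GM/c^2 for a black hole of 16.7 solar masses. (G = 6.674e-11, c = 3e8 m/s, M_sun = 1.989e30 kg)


M = 16.7 * 1.989e30 kg = 3.32163e+31 kg. rs = 2GM/c^2 = 2 * 6.674e-11 * 3.32163e+31 / (3e8)^2 = 49263.4636

49263.4636 m


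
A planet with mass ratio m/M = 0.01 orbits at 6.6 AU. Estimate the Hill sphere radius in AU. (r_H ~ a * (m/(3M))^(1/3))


r_H = a * (m/3M)^(1/3) = 6.6 * (0.01/3)^(1/3) = 0.9859

0.9859 AU


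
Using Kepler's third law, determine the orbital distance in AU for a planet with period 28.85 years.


a = P^(2/3) = 28.85^(2/3) = 9.4066

9.4066 AU


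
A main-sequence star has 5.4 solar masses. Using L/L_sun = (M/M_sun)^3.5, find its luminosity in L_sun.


L/L_sun = (M/M_sun)^3.5 = 5.4^3.5 = 365.9133

365.9133 L_sun


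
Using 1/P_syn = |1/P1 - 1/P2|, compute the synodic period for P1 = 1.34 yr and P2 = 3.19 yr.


1/P_syn = |1/P1 - 1/P2| = |1/1.34 - 1/3.19| => P_syn = 2.3106

2.3106 years


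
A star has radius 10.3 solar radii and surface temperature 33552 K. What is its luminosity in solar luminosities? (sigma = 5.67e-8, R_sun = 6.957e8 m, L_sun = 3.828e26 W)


R = 10.3 * 6.957e8 m = 7.16571e+09 m. L = 4*pi*R^2*sigma*T^4 = 4*pi*(7.16571e+09)^2 * 5.67e-8 * 33552^4 = 4.636444138e+31 W. L/L_sun = 4.636444138e+31 / 3.828e26 = 121119.2303

121119.2303 L_sun


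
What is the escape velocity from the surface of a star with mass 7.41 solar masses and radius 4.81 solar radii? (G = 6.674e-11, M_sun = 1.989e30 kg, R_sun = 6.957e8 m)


M = 7.41 * 1.989e30 kg = 1.473849e+31 kg; R = 4.81 * 6.957e8 m = 3.346317e+09 m. v_esc = sqrt(2GM/R) = sqrt(2 * 6.674e-11 * 1.473849e+31 / 3.346317e+09) = 766745.1802

766745.1802 m/s


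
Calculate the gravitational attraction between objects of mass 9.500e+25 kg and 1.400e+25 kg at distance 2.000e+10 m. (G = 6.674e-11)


F = G*m1*m2/r^2 = 6.674e-11 * 9.500e+25 * 1.400e+25 / (2.000e+10)^2 = 6.674e-11 * 1.330e+51 / 4.000e+20 = 2.219e+20

2.219e+20 N


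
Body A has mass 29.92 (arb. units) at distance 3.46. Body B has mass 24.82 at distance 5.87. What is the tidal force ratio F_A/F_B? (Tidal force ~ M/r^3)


Ratio = (M1/r1^3) / (M2/r2^3) = (29.92/3.46^3) / (24.82/5.87^3) = 5.8863

5.8863


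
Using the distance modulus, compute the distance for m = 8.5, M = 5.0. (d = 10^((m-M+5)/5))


d = 10^((m - M + 5)/5) = 10^((8.5 - 5.0 + 5)/5) = 50.1187

50.1187 pc


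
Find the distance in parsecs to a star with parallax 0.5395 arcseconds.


d = 1/p = 1/0.5395 = 1.8536

1.8536 pc


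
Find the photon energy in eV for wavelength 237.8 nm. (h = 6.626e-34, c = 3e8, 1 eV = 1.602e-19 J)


E = hc/lambda = 6.626e-34 * 3e8 / 2.378e-07 = 8.359e-19 J = 5.2179 eV

5.2179 eV


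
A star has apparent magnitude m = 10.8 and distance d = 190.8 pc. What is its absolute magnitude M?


M = m - 5*log10(d) + 5 = 10.8 - 5*log10(190.8) + 5 = 4.3971

4.3971


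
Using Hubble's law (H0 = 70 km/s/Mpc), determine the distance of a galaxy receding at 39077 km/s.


d = v / H0 = 39077 / 70 = 558.2429

558.2429 Mpc


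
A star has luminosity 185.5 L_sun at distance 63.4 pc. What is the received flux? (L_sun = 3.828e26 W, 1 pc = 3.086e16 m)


F = L / (4*pi*d^2) = 7.101e+28 / (4*pi*(1.957e+18)^2) = 1.476e-09

1.476e-09 W/m^2


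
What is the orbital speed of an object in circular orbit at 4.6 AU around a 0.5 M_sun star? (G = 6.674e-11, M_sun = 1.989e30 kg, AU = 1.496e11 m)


v = sqrt(GM/r) = sqrt(6.674e-11 * 9.945e+29 / 6.882e+11) = 9820.8885

9820.8885 m/s


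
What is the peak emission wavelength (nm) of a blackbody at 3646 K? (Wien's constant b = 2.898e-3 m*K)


lam_max = b / T = 2.898e-3 / 3646 = 7.948e-07 m = 794.8437 nm

794.8437 nm


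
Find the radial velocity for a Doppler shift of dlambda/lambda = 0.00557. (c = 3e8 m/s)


v = (dlambda/lambda) * c = 0.00557 * 3e8 = 1.671e+06

1.671e+06 m/s


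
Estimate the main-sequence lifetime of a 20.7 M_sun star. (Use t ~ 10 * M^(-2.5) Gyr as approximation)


t = 10 * M^(-2.5) = 10 * 20.7^(-2.5) = 0.0051

0.0051 Gyr


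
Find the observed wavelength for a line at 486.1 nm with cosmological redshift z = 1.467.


lam_obs = lam_emit * (1 + z) = 486.1 * (1 + 1.467) = 1199.2087

1199.2087 nm


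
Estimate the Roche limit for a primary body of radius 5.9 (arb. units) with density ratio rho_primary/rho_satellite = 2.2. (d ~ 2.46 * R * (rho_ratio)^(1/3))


d_Roche = 2.46 * 5.9 * 2.2^(1/3) = 18.8768

18.8768


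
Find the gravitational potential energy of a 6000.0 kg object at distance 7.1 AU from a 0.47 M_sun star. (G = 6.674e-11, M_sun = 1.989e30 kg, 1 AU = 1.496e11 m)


M = 0.47 * 1.989e30 kg = 9.3483e+29 kg; r = 7.1 AU * 1.496e11 m/AU = 1.06216e+12 m. U = -GM*m/r = -(6.674e-11 * 9.3483e+29 * 6000.0) / 1.06216e+12 = -3.524e+11

-3.524e+11 J


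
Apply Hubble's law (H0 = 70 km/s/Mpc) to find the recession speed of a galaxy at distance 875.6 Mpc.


v = H0 * d = 70 * 875.6 = 61292.0

61292.0 km/s


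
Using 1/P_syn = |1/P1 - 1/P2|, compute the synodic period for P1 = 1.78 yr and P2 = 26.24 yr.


1/P_syn = |1/P1 - 1/P2| = |1/1.78 - 1/26.24| => P_syn = 1.9095

1.9095 years


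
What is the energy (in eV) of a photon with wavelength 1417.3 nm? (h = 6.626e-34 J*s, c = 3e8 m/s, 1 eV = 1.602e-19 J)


E = hc/lambda = 6.626e-34 * 3e8 / 1.417e-06 = 1.403e-19 J = 0.8755 eV

0.8755 eV


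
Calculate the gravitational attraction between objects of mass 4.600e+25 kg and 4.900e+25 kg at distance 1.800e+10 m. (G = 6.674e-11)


F = G*m1*m2/r^2 = 6.674e-11 * 4.600e+25 * 4.900e+25 / (1.800e+10)^2 = 6.674e-11 * 2.254e+51 / 3.240e+20 = 4.643e+20

4.643e+20 N


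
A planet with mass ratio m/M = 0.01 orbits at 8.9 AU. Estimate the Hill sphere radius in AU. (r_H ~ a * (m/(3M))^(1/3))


r_H = a * (m/3M)^(1/3) = 8.9 * (0.01/3)^(1/3) = 1.3295

1.3295 AU


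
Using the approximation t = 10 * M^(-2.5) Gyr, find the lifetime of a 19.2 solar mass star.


t = 10 * M^(-2.5) = 10 * 19.2^(-2.5) = 0.0062

0.0062 Gyr


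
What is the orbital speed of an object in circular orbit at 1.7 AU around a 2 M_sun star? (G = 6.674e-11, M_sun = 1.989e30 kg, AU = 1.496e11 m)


v = sqrt(GM/r) = sqrt(6.674e-11 * 3.978e+30 / 2.543e+11) = 32309.8717

32309.8717 m/s


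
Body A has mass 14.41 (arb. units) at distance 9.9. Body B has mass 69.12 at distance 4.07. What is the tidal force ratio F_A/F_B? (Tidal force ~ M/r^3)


Ratio = (M1/r1^3) / (M2/r2^3) = (14.41/9.9^3) / (69.12/4.07^3) = 0.0145

0.0145


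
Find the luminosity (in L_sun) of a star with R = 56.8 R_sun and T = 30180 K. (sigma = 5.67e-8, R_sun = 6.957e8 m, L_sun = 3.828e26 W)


R = 56.8 * 6.957e8 m = 3.951576e+10 m. L = 4*pi*R^2*sigma*T^4 = 4*pi*(3.951576e+10)^2 * 5.67e-8 * 30180^4 = 9.230187915e+32 W. L/L_sun = 9.230187915e+32 / 3.828e26 = 2.411e+06

2.411e+06 L_sun


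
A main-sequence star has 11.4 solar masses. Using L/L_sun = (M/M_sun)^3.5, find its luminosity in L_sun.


L/L_sun = (M/M_sun)^3.5 = 11.4^3.5 = 5002.2683

5002.2683 L_sun


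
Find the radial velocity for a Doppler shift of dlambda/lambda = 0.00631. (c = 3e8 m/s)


v = (dlambda/lambda) * c = 0.00631 * 3e8 = 1.893e+06

1.893e+06 m/s


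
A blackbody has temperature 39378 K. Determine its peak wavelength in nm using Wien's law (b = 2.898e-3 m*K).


lam_max = b / T = 2.898e-3 / 39378 = 7.359e-08 m = 73.5944 nm

73.5944 nm


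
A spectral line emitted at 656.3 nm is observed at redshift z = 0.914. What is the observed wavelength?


lam_obs = lam_emit * (1 + z) = 656.3 * (1 + 0.914) = 1256.1582

1256.1582 nm


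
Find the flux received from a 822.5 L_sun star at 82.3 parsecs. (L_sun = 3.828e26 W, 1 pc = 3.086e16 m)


F = L / (4*pi*d^2) = 3.149e+29 / (4*pi*(2.540e+18)^2) = 3.884e-09

3.884e-09 W/m^2


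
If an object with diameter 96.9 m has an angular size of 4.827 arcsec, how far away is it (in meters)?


D = size / theta_rad, theta_rad = 4.827 * pi/(180*3600) = 2.340e-05, D = 4.141e+06

4.141e+06 m


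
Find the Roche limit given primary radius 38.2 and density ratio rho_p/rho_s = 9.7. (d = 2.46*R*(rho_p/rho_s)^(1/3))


d_Roche = 2.46 * 38.2 * 9.7^(1/3) = 200.4114

200.4114


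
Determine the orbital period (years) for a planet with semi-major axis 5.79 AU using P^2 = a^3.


P = a^(3/2) = 5.79^1.5 = 13.9321

13.9321 years


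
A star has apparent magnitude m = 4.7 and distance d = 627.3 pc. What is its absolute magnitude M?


M = m - 5*log10(d) + 5 = 4.7 - 5*log10(627.3) + 5 = -4.2874

-4.2874


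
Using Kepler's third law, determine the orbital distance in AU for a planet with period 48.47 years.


a = P^(2/3) = 48.47^(2/3) = 13.2938

13.2938 AU


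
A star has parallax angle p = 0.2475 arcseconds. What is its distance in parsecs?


d = 1/p = 1/0.2475 = 4.0404

4.0404 pc


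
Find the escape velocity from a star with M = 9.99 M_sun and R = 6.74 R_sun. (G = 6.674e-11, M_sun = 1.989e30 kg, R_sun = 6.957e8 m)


M = 9.99 * 1.989e30 kg = 1.987011e+31 kg; R = 6.74 * 6.957e8 m = 4.689018e+09 m. v_esc = sqrt(2GM/R) = sqrt(2 * 6.674e-11 * 1.987011e+31 / 4.689018e+09) = 752085.6196

752085.6196 m/s


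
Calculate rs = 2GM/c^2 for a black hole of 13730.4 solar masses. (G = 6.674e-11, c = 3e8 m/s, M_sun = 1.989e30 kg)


M = 13730.4 * 1.989e30 kg = 2.73097656e+34 kg. rs = 2GM/c^2 = 2 * 6.674e-11 * 2.73097656e+34 / (3e8)^2 = 4.050e+07

4.050e+07 m


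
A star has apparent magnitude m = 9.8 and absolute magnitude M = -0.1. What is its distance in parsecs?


d = 10^((m - M + 5)/5) = 10^((9.8 - -0.1 + 5)/5) = 954.9926

954.9926 pc


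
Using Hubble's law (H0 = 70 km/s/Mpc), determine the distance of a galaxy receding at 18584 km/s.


d = v / H0 = 18584 / 70 = 265.4857

265.4857 Mpc


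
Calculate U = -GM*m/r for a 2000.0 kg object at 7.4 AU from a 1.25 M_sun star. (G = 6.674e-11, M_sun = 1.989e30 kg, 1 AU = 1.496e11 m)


M = 1.25 * 1.989e30 kg = 2.48625e+30 kg; r = 7.4 AU * 1.496e11 m/AU = 1.10704e+12 m. U = -GM*m/r = -(6.674e-11 * 2.48625e+30 * 2000.0) / 1.10704e+12 = -2.998e+11

-2.998e+11 J


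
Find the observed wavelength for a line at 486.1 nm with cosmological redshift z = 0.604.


lam_obs = lam_emit * (1 + z) = 486.1 * (1 + 0.604) = 779.7044

779.7044 nm


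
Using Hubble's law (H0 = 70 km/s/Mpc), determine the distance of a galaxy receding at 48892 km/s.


d = v / H0 = 48892 / 70 = 698.4571

698.4571 Mpc


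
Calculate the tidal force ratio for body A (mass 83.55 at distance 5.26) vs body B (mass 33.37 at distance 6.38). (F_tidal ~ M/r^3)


Ratio = (M1/r1^3) / (M2/r2^3) = (83.55/5.26^3) / (33.37/6.38^3) = 4.4678

4.4678


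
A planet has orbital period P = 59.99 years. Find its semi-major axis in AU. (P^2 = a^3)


a = P^(2/3) = 59.99^(2/3) = 15.3245

15.3245 AU


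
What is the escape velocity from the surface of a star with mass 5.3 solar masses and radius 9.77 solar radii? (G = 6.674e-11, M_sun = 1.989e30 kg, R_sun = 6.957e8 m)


M = 5.3 * 1.989e30 kg = 1.05417e+31 kg; R = 9.77 * 6.957e8 m = 6.796989e+09 m. v_esc = sqrt(2GM/R) = sqrt(2 * 6.674e-11 * 1.05417e+31 / 6.796989e+09) = 454993.447

454993.447 m/s


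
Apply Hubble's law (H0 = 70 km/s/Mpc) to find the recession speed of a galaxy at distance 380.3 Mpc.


v = H0 * d = 70 * 380.3 = 26621.0

26621.0 km/s


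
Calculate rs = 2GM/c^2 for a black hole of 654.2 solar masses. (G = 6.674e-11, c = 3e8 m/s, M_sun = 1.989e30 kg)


M = 654.2 * 1.989e30 kg = 1.3012038e+33 kg. rs = 2GM/c^2 = 2 * 6.674e-11 * 1.3012038e+33 / (3e8)^2 = 1.930e+06

1.930e+06 m


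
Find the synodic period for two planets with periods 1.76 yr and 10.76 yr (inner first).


1/P_syn = |1/P1 - 1/P2| = |1/1.76 - 1/10.76| => P_syn = 2.1042

2.1042 years


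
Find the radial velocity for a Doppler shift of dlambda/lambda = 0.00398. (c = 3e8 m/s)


v = (dlambda/lambda) * c = 0.00398 * 3e8 = 1.194e+06

1.194e+06 m/s


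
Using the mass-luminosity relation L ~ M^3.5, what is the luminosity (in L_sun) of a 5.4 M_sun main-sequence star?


L/L_sun = (M/M_sun)^3.5 = 5.4^3.5 = 365.9133

365.9133 L_sun


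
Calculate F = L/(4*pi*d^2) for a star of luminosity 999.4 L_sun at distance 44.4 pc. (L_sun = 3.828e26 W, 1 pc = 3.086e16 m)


F = L / (4*pi*d^2) = 3.826e+29 / (4*pi*(1.370e+18)^2) = 1.622e-08

1.622e-08 W/m^2


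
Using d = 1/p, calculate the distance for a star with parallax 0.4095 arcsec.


d = 1/p = 1/0.4095 = 2.442

2.442 pc


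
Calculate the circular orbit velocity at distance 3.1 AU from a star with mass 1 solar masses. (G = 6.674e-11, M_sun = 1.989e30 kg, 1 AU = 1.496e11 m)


v = sqrt(GM/r) = sqrt(6.674e-11 * 1.989e+30 / 4.638e+11) = 16918.5777

16918.5777 m/s


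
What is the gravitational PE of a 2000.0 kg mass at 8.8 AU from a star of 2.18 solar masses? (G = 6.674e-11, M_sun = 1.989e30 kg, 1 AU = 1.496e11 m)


M = 2.18 * 1.989e30 kg = 4.33602e+30 kg; r = 8.8 AU * 1.496e11 m/AU = 1.31648e+12 m. U = -GM*m/r = -(6.674e-11 * 4.33602e+30 * 2000.0) / 1.31648e+12 = -4.396e+11

-4.396e+11 J


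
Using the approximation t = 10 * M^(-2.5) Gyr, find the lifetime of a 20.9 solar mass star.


t = 10 * M^(-2.5) = 10 * 20.9^(-2.5) = 0.005

0.005 Gyr


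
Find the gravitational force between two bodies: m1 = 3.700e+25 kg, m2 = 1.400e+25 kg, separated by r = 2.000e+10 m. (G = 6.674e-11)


F = G*m1*m2/r^2 = 6.674e-11 * 3.700e+25 * 1.400e+25 / (2.000e+10)^2 = 6.674e-11 * 5.180e+50 / 4.000e+20 = 8.643e+19

8.643e+19 N


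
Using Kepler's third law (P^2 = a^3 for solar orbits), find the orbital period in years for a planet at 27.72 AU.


P = a^(3/2) = 27.72^1.5 = 145.9452

145.9452 years


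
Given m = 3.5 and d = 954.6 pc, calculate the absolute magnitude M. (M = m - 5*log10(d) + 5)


M = m - 5*log10(d) + 5 = 3.5 - 5*log10(954.6) + 5 = -6.3991

-6.3991


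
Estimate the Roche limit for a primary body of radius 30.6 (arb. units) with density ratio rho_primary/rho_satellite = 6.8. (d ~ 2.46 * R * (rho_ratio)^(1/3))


d_Roche = 2.46 * 30.6 * 6.8^(1/3) = 142.6131

142.6131


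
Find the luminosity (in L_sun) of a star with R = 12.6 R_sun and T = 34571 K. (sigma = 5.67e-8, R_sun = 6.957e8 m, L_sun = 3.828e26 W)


R = 12.6 * 6.957e8 m = 8.76582e+09 m. L = 4*pi*R^2*sigma*T^4 = 4*pi*(8.76582e+09)^2 * 5.67e-8 * 34571^4 = 7.820342761e+31 W. L/L_sun = 7.820342761e+31 / 3.828e26 = 204293.1756

204293.1756 L_sun


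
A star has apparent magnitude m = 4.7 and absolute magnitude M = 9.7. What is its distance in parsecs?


d = 10^((m - M + 5)/5) = 10^((4.7 - 9.7 + 5)/5) = 1.0

1.0 pc


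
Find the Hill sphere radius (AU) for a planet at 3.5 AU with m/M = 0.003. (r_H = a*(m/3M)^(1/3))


r_H = a * (m/3M)^(1/3) = 3.5 * (0.003/3)^(1/3) = 0.35

0.35 AU


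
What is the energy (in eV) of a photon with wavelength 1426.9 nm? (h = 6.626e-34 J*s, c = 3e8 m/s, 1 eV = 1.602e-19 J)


E = hc/lambda = 6.626e-34 * 3e8 / 1.427e-06 = 1.393e-19 J = 0.8696 eV

0.8696 eV


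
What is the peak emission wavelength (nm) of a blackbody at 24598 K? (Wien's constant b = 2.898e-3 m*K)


lam_max = b / T = 2.898e-3 / 24598 = 1.178e-07 m = 117.8145 nm

117.8145 nm


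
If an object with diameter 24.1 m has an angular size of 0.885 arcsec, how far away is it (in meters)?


D = size / theta_rad, theta_rad = 0.885 * pi/(180*3600) = 4.291e-06, D = 5.617e+06

5.617e+06 m


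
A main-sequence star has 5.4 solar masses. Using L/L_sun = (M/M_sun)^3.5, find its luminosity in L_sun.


L/L_sun = (M/M_sun)^3.5 = 5.4^3.5 = 365.9133

365.9133 L_sun


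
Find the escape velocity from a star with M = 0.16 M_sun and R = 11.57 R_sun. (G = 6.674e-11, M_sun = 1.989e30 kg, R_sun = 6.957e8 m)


M = 0.16 * 1.989e30 kg = 3.1824e+29 kg; R = 11.57 * 6.957e8 m = 8.049249e+09 m. v_esc = sqrt(2GM/R) = sqrt(2 * 6.674e-11 * 3.1824e+29 / 8.049249e+09) = 72645.3467

72645.3467 m/s


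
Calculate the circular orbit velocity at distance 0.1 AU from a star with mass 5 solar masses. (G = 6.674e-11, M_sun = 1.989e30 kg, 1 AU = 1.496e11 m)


v = sqrt(GM/r) = sqrt(6.674e-11 * 9.945e+30 / 1.496e+10) = 210634.5931

210634.5931 m/s


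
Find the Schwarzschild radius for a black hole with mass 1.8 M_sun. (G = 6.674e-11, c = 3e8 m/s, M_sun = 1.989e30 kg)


M = 1.8 * 1.989e30 kg = 3.5802e+30 kg. rs = 2GM/c^2 = 2 * 6.674e-11 * 3.5802e+30 / (3e8)^2 = 5309.8344

5309.8344 m


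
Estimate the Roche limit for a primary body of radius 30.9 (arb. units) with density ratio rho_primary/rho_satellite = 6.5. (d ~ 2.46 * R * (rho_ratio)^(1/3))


d_Roche = 2.46 * 30.9 * 6.5^(1/3) = 141.8616

141.8616


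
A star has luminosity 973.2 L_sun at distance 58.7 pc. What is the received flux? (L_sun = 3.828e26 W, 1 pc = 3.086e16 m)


F = L / (4*pi*d^2) = 3.725e+29 / (4*pi*(1.811e+18)^2) = 9.034e-09

9.034e-09 W/m^2


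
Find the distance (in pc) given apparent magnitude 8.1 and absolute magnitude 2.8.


d = 10^((m - M + 5)/5) = 10^((8.1 - 2.8 + 5)/5) = 114.8154

114.8154 pc


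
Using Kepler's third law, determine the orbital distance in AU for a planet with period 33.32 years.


a = P^(2/3) = 33.32^(2/3) = 10.3547

10.3547 AU


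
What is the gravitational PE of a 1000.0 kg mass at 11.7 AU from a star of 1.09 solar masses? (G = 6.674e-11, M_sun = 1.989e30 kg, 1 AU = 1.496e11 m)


M = 1.09 * 1.989e30 kg = 2.16801e+30 kg; r = 11.7 AU * 1.496e11 m/AU = 1.75032e+12 m. U = -GM*m/r = -(6.674e-11 * 2.16801e+30 * 1000.0) / 1.75032e+12 = -8.267e+10

-8.267e+10 J


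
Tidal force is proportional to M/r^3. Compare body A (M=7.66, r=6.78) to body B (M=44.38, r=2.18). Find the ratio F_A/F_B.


Ratio = (M1/r1^3) / (M2/r2^3) = (7.66/6.78^3) / (44.38/2.18^3) = 0.0057

0.0057


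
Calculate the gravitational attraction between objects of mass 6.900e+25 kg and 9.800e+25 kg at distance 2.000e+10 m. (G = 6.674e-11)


F = G*m1*m2/r^2 = 6.674e-11 * 6.900e+25 * 9.800e+25 / (2.000e+10)^2 = 6.674e-11 * 6.762e+51 / 4.000e+20 = 1.128e+21

1.128e+21 N


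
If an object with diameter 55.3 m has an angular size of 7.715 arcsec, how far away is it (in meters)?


D = size / theta_rad, theta_rad = 7.715 * pi/(180*3600) = 3.740e-05, D = 1.478e+06

1.478e+06 m


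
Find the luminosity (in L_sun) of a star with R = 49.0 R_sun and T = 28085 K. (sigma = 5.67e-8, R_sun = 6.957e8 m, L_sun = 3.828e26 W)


R = 49.0 * 6.957e8 m = 3.40893e+10 m. L = 4*pi*R^2*sigma*T^4 = 4*pi*(3.40893e+10)^2 * 5.67e-8 * 28085^4 = 5.151418135e+32 W. L/L_sun = 5.151418135e+32 / 3.828e26 = 1.346e+06

1.346e+06 L_sun
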